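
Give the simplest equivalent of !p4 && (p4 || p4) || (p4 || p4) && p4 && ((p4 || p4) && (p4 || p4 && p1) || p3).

!p4 && (p4 || p4) || (p4 || p4) && p4 && ((p4 || p4) && (p4 || p4 && p1) || p3)
= !p4 && (p4 || p4) || (p4 || p4) && p4 && ((p4 || p4) && p4 || p3)   (absorption)
= !p4 && (p4 || p4) || (p4 || p4) && p4   (absorption)
= p4 || p4   (distribution)
= p4   (idempotence)

p4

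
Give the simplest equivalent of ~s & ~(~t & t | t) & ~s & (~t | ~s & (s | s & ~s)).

~s & ~(~t & t | t) & ~s & (~t | ~s & (s | s & ~s))
= ~s & ~(~t & t | t) & ~s & (~t | ~s & s)   — complement / identity
= ~s & ~t & ~s & (~t | ~s & s)   — complement / identity
= ~s & ~t & ~s & ~t   — complement / identity
= ~s & ~t   — idempotence

~s & ~t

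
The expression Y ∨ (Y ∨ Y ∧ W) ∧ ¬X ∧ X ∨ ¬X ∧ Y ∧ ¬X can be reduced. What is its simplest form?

Y ∨ (Y ∨ Y ∧ W) ∧ ¬X ∧ X ∨ ¬X ∧ Y ∧ ¬X
= Y ∨ Y ∧ ¬X ∧ X ∨ ¬X ∧ Y ∧ ¬X   [absorption]
= Y ∨ Y ∧ ¬X   [distribution]
= Y   [absorption]

Y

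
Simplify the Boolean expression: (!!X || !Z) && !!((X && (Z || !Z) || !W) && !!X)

(!!X || !Z) && !!((X && (Z || !Z) || !W) && !!X)
= (!!X || !Z) && !!((X || !W) && !!X)   (complement / identity)
= (!!X || !Z) && !!((X || !W) && X)   (double negation)
= (!!X || !Z) && !!X   (absorption)
= !!X   (absorption)
= X   (double negation)

X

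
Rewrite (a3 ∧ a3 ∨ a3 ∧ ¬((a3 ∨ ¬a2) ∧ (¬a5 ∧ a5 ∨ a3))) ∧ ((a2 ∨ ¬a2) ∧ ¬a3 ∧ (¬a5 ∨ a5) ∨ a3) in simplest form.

a3

(a3 ∧ a3 ∨ a3 ∧ ¬((a3 ∨ ¬a2) ∧ (¬a5 ∧ a5 ∨ a3))) ∧ ((a2 ∨ ¬a2) ∧ ¬a3 ∧ (¬a5 ∨ a5) ∨ a3)
= (a3 ∧ a3 ∨ a3 ∧ ¬((a3 ∨ ¬a2) ∧ a3)) ∧ ((a2 ∨ ¬a2) ∧ ¬a3 ∧ (¬a5 ∨ a5) ∨ a3)
= (a3 ∧ a3 ∨ a3 ∧ ¬((a3 ∨ ¬a2) ∧ a3)) ∧ ((a2 ∨ ¬a2) ∧ ¬a3 ∨ a3)
= (a3 ∧ a3 ∨ a3 ∧ ¬((a3 ∨ ¬a2) ∧ a3)) ∧ (¬a3 ∨ a3)
= (a3 ∧ a3 ∨ a3 ∧ ¬a3) ∧ (¬a3 ∨ a3)
= a3 ∧ (¬a3 ∨ a3)
= a3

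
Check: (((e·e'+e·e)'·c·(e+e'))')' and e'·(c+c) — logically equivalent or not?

Yes

E1: (((e·e'+e·e)'·c·(e+e'))')'
    = (((e·e'+e·e)'·c)')'   [complement / identity]
    = ((e'·c)')'   [distribution]
    = e'·c   [double negation]
E2: e'·(c+c)
    = e'·c   [idempotence]
Both reduce to e'·c, so they are equivalent.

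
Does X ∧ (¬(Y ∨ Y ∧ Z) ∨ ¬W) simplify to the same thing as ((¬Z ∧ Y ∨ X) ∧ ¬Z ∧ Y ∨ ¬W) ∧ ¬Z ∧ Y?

No

E1: X ∧ (¬(Y ∨ Y ∧ Z) ∨ ¬W)
    = X ∧ (¬Y ∨ ¬W)
E2: ((¬Z ∧ Y ∨ X) ∧ ¬Z ∧ Y ∨ ¬W) ∧ ¬Z ∧ Y
    = (¬Z ∧ Y ∨ ¬W) ∧ ¬Z ∧ Y
    = ¬Z ∧ Y
These differ: at W=0, X=1, Y=0, Z=0, E1 = 1 but E2 = 0.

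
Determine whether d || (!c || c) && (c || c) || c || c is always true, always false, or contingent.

d || (!c || c) && (c || c) || c || c
= d || c || c || c || c   [complement / identity]
= d || c || c   [idempotence]
= d || c   [idempotence]
This depends on c, d, so it is not a constant.

contingent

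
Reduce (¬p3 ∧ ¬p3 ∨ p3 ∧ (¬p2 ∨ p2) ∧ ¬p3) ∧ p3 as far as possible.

False

(¬p3 ∧ ¬p3 ∨ p3 ∧ (¬p2 ∨ p2) ∧ ¬p3) ∧ p3
= (¬p3 ∧ ¬p3 ∨ p3 ∧ ¬p3) ∧ p3   [complement / identity]
= ¬p3 ∧ p3   [distribution]
= False   [complement]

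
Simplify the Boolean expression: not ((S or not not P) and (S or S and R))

not ((S or not not P) and (S or S and R))
= not ((S or not not P) and S)   [absorption]
= not ((S or P) and S)   [double negation]
= not S   [absorption]

not S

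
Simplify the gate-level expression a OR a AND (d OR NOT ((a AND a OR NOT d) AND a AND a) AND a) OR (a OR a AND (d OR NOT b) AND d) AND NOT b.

a

a OR a AND (d OR NOT ((a AND a OR NOT d) AND a AND a) AND a) OR (a OR a AND (d OR NOT b) AND d) AND NOT b
= a OR a AND (d OR NOT (a AND a) AND a) OR (a OR a AND (d OR NOT b) AND d) AND NOT b   — absorption
= a OR a AND (d OR NOT (a AND a) AND a) OR (a OR a AND d) AND NOT b   — absorption
= a OR a AND (d OR NOT a AND a) OR (a OR a AND d) AND NOT b   — idempotence
= a OR a AND d OR (a OR a AND d) AND NOT b   — complement / identity
= a OR a AND d   — absorption
= a   — absorption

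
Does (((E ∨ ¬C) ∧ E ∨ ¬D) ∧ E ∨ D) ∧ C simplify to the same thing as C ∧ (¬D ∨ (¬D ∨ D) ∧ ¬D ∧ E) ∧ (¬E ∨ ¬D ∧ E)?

E1: (((E ∨ ¬C) ∧ E ∨ ¬D) ∧ E ∨ D) ∧ C
    = ((E ∨ ¬D) ∧ E ∨ D) ∧ C   [absorption]
    = (E ∨ D) ∧ C   [absorption]
E2: C ∧ (¬D ∨ (¬D ∨ D) ∧ ¬D ∧ E) ∧ (¬E ∨ ¬D ∧ E)
    = C ∧ (¬D ∨ ¬D ∧ E) ∧ (¬E ∨ ¬D ∧ E)   [complement / identity]
    = C ∧ (¬D ∧ ¬E ∨ ¬D ∧ E)   [distribution]
    = C ∧ ¬D   [distribution]
These differ: at C=1, D=1, E=1, E1 = 1 but E2 = 0.

No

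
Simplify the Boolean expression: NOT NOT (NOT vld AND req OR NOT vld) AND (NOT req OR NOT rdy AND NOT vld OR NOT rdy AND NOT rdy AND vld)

NOT NOT (NOT vld AND req OR NOT vld) AND (NOT req OR NOT rdy AND NOT vld OR NOT rdy AND NOT rdy AND vld)
= NOT NOT (NOT vld AND req OR NOT vld) AND (NOT req OR NOT rdy AND NOT vld OR NOT rdy AND vld)
= NOT NOT NOT vld AND (NOT req OR NOT rdy AND NOT vld OR NOT rdy AND vld)
= NOT vld AND (NOT req OR NOT rdy AND NOT vld OR NOT rdy AND vld)
= NOT vld AND (NOT req OR NOT rdy)

NOT vld AND (NOT req OR NOT rdy)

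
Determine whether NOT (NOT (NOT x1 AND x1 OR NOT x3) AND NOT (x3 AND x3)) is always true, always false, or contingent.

NOT (NOT (NOT x1 AND x1 OR NOT x3) AND NOT (x3 AND x3))
= NOT (NOT NOT x3 AND NOT (x3 AND x3))   [complement / identity]
= NOT (NOT NOT x3 AND NOT x3)   [idempotence]
= NOT x3 OR x3   [De Morgan]
= TRUE   [complement]

always true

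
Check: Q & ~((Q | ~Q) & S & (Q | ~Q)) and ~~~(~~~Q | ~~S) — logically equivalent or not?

E1: Q & ~((Q | ~Q) & S & (Q | ~Q))
    = Q & ~((Q | ~Q) & S)   [complement / identity]
    = Q & ~S   [complement / identity]
E2: ~~~(~~~Q | ~~S)
    = ~(~~~Q | ~~S)   [double negation]
    = ~~Q & ~S   [De Morgan]
    = Q & ~S   [double negation]
Both reduce to Q & ~S, so they are equivalent.

Yes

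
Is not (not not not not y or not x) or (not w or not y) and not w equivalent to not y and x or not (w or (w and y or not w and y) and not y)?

E1: not (not not not not y or not x) or (not w or not y) and not w
    = not not not y and x or (not w or not y) and not w   — De Morgan
    = not y and x or (not w or not y) and not w   — double negation
    = not y and x or not w   — absorption
E2: not y and x or not (w or (w and y or not w and y) and not y)
    = not y and x or not (w or y and not y)   — distribution
    = not y and x or not w   — complement / identity
Both reduce to not y and x or not w, so they are equivalent.

Yes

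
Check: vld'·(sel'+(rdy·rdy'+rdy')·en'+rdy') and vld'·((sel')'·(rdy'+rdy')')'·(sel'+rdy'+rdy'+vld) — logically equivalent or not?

E1: vld'·(sel'+(rdy·rdy'+rdy')·en'+rdy')
    = vld'·(sel'+rdy'·en'+rdy')   (complement / identity)
    = vld'·(sel'+rdy')   (absorption)
E2: vld'·((sel')'·(rdy'+rdy')')'·(sel'+rdy'+rdy'+vld)
    = vld'·(sel'+rdy'+rdy')·(sel'+rdy'+rdy'+vld)   (De Morgan)
    = vld'·(sel'+rdy'+rdy')   (absorption)
    = vld'·(sel'+rdy')   (idempotence)
Both reduce to vld'·(sel'+rdy'), so they are equivalent.

Yes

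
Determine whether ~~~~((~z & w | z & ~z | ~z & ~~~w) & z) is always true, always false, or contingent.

always false

~~~~((~z & w | z & ~z | ~z & ~~~w) & z)
= ~~~~((~z & w | ~z & ~~~w) & z)   [complement / identity]
= ~~~~((~z & w | ~z & ~w) & z)   [double negation]
= ~~((~z & w | ~z & ~w) & z)   [double negation]
= ~~(~z & z)   [distribution]
= ~z & z   [double negation]
= 0   [complement]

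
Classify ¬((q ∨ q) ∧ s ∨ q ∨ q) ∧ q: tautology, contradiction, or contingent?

contradiction

¬((q ∨ q) ∧ s ∨ q ∨ q) ∧ q
= ¬(q ∨ q) ∧ q
= ¬q ∧ q
= False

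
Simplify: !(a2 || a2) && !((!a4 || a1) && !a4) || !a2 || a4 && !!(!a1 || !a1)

!(a2 || a2) && !((!a4 || a1) && !a4) || !a2 || a4 && !!(!a1 || !a1)
= !(a2 || a2) && !((!a4 || a1) && !a4) || !a2 || a4 && (!a1 || !a1)   — double negation
= !(a2 || a2) && !!a4 || !a2 || a4 && (!a1 || !a1)   — absorption
= !(a2 || a2) && !!a4 || !a2 || a4 && !a1   — idempotence
= !(a2 || a2) && a4 || !a2 || a4 && !a1   — double negation
= !a2 && a4 || !a2 || a4 && !a1   — idempotence
= !a2 || a4 && !a1   — absorption

!a2 || a4 && !a1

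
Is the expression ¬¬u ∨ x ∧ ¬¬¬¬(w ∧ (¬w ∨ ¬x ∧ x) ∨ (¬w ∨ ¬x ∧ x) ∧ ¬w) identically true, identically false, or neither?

neither

¬¬u ∨ x ∧ ¬¬¬¬(w ∧ (¬w ∨ ¬x ∧ x) ∨ (¬w ∨ ¬x ∧ x) ∧ ¬w)
= ¬¬u ∨ x ∧ ¬¬(w ∧ (¬w ∨ ¬x ∧ x) ∨ (¬w ∨ ¬x ∧ x) ∧ ¬w)   [double negation]
= ¬¬u ∨ x ∧ ¬¬(¬w ∨ ¬x ∧ x)   [distribution]
= ¬¬u ∨ x ∧ ¬¬¬w   [complement / identity]
= u ∨ x ∧ ¬¬¬w   [double negation]
= u ∨ x ∧ ¬w   [double negation]
This depends on u, w, x, so it is not a constant.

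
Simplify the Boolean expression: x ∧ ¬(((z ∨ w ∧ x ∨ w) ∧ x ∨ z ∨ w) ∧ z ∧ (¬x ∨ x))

x ∧ ¬(((z ∨ w ∧ x ∨ w) ∧ x ∨ z ∨ w) ∧ z ∧ (¬x ∨ x))
= x ∧ ¬(((z ∨ w) ∧ x ∨ z ∨ w) ∧ z ∧ (¬x ∨ x))   (absorption)
= x ∧ ¬(((z ∨ w) ∧ x ∨ z ∨ w) ∧ z)   (complement / identity)
= x ∧ ¬((z ∨ w) ∧ z)   (absorption)
= x ∧ ¬z   (absorption)

x ∧ ¬z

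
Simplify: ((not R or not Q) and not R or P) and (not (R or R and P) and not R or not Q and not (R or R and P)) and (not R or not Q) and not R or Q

((not R or not Q) and not R or P) and (not (R or R and P) and not R or not Q and not (R or R and P)) and (not R or not Q) and not R or Q
= ((not R or not Q) and not R or P) and (not R or not Q) and not (R or R and P) and (not R or not Q) and not R or Q
= ((not R or not Q) and not R or P) and (not R or not Q) and not R and (not R or not Q) and not R or Q
= (not R or not Q) and not R and (not R or not Q) and not R or Q
= (not R or not Q) and not R or Q
= not R or Q

not R or Q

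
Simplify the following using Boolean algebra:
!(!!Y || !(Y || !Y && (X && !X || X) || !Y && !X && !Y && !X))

!Y

!(!!Y || !(Y || !Y && (X && !X || X) || !Y && !X && !Y && !X))
= !(!!Y || !(Y || !Y && (X && !X || X) || !Y && !X))   — idempotence
= !(!!Y || !(Y || !Y && X || !Y && !X))   — complement / identity
= !Y && (Y || !Y && X || !Y && !X)   — De Morgan
= !Y && (Y || !Y)   — distribution
= !Y   — complement / identity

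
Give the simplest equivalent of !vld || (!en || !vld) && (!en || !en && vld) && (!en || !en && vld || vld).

!vld || (!en || !vld) && (!en || !en && vld) && (!en || !en && vld || vld)
= !vld || (!en || !vld) && (!en || !en && vld)   — absorption
= !vld || (!en || !vld) && !en   — absorption
= !vld || !en   — absorption

!vld || !en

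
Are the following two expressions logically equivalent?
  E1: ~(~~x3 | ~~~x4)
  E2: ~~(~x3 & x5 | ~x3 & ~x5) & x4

Yes

E1: ~(~~x3 | ~~~x4)
    = ~x3 & ~~x4
    = ~x3 & x4
E2: ~~(~x3 & x5 | ~x3 & ~x5) & x4
    = (~x3 & x5 | ~x3 & ~x5) & x4
    = ~x3 & x4
Both reduce to ~x3 & x4, so they are equivalent.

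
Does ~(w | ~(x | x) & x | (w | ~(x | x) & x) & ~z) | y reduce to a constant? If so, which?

~(w | ~(x | x) & x | (w | ~(x | x) & x) & ~z) | y
= ~(w | ~(x | x) & x) | y   [absorption]
= ~(w | ~x & x) | y   [idempotence]
= ~w | y   [complement / identity]
This depends on w, y, so it is not a constant.

no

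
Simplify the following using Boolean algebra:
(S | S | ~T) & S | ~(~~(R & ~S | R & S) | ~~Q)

(S | S | ~T) & S | ~(~~(R & ~S | R & S) | ~~Q)
= (S | ~T) & S | ~(~~(R & ~S | R & S) | ~~Q)
= S | ~(~~(R & ~S | R & S) | ~~Q)
= S | ~(R & ~S | R & S) & ~Q
= S | ~R & ~Q

S | ~R & ~Q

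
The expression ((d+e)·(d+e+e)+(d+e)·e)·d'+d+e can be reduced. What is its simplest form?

((d+e)·(d+e+e)+(d+e)·e)·d'+d+e
= (d+e+(d+e)·e)·d'+d+e   [absorption]
= (d+e)·d'+d+e   [absorption]
= d+e   [absorption]

d+e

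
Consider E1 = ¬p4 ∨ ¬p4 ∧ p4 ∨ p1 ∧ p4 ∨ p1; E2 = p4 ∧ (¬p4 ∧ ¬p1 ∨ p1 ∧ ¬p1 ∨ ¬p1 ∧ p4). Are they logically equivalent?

No

E1: ¬p4 ∨ ¬p4 ∧ p4 ∨ p1 ∧ p4 ∨ p1
    = ¬p4 ∨ p1 ∧ p4 ∨ p1   — complement / identity
    = ¬p4 ∨ p1   — absorption
E2: p4 ∧ (¬p4 ∧ ¬p1 ∨ p1 ∧ ¬p1 ∨ ¬p1 ∧ p4)
    = p4 ∧ (¬p4 ∧ ¬p1 ∨ ¬p1 ∧ p4)   — complement / identity
    = p4 ∧ ¬p1   — distribution
These differ: at p1=1, p4=0, E1 = 1 but E2 = 0.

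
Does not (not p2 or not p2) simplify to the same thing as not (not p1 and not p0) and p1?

No

E1: not (not p2 or not p2)
    = not not p2   [idempotence]
    = p2   [double negation]
E2: not (not p1 and not p0) and p1
    = (p1 or p0) and p1   [De Morgan]
    = p1   [absorption]
These differ: at p0=0, p1=1, p2=0, E1 = 0 but E2 = 1.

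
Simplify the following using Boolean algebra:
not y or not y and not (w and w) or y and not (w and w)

not y or not y and not (w and w) or y and not (w and w)
= not y or not (w and w)   — distribution
= not y or not w   — idempotence

not y or not w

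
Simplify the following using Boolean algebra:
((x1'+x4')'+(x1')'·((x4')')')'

((x1'+x4')'+(x1')'·((x4')')')'
= ((x1'+x4')'+x1·((x4')')')'   [double negation]
= (x1·x4+x1·((x4')')')'   [De Morgan]
= (x1·x4+x1·x4')'   [double negation]
= x1'   [distribution]

x1'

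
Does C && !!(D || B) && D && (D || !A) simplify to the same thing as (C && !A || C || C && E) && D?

E1: C && !!(D || B) && D && (D || !A)
    = C && (D || B) && D && (D || !A)   [double negation]
    = C && (D || B) && D   [absorption]
    = C && D   [absorption]
E2: (C && !A || C || C && E) && D
    = (C && !A || C) && D   [absorption]
    = C && D   [absorption]
Both reduce to C && D, so they are equivalent.

Yes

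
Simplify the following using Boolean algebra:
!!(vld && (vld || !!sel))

vld

!!(vld && (vld || !!sel))
= vld && (vld || !!sel)   [double negation]
= vld && (vld || sel)   [double negation]
= vld   [absorption]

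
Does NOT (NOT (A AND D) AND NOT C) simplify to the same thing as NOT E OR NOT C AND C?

No

E1: NOT (NOT (A AND D) AND NOT C)
    = A AND D OR C   — De Morgan
E2: NOT E OR NOT C AND C
    = NOT E   — complement / identity
These differ: at A=0, C=1, D=0, E=1, E1 = 1 but E2 = 0.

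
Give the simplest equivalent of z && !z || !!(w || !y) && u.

z && !z || !!(w || !y) && u
= !!(w || !y) && u
= (w || !y) && u

(w || !y) && u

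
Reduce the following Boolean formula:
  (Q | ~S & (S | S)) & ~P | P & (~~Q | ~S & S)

(Q | ~S & (S | S)) & ~P | P & (~~Q | ~S & S)
= (Q | ~S & (S | S)) & ~P | P & (Q | ~S & S)   — double negation
= (Q | ~S & S) & ~P | P & (Q | ~S & S)   — idempotence
= Q | ~S & S   — distribution
= Q   — complement / identity

Q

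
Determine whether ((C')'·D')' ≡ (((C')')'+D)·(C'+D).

Yes

E1: ((C')'·D')'
    = C'+D   [De Morgan]
E2: (((C')')'+D)·(C'+D)
    = (C'+D)·(C'+D)   [double negation]
    = C'+D   [idempotence]
Both reduce to C'+D, so they are equivalent.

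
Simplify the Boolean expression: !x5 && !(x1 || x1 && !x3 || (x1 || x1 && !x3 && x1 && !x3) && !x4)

!x5 && !x1

!x5 && !(x1 || x1 && !x3 || (x1 || x1 && !x3 && x1 && !x3) && !x4)
= !x5 && !(x1 || x1 && !x3 || (x1 || x1 && !x3) && !x4)   [idempotence]
= !x5 && !(x1 || x1 && !x3)   [absorption]
= !x5 && !x1   [absorption]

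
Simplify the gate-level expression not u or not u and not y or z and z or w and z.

not u or not u and not y or z and z or w and z
= not u or z and z or w and z   — absorption
= not u or (z or w) and z   — distribution
= not u or z   — absorption

not u or z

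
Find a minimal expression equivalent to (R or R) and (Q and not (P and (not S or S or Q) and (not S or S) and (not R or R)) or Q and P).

R and Q

(R or R) and (Q and not (P and (not S or S or Q) and (not S or S) and (not R or R)) or Q and P)
= (R or R) and (Q and not (P and (not S or S or Q) and (not S or S)) or Q and P)   — complement / identity
= (R or R) and (Q and not (P and (not S or S)) or Q and P)   — absorption
= R and (Q and not (P and (not S or S)) or Q and P)   — idempotence
= R and (Q and not P or Q and P)   — complement / identity
= R and Q   — distribution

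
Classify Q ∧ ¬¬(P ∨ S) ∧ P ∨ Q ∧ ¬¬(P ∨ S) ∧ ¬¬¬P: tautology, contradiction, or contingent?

contingent

Q ∧ ¬¬(P ∨ S) ∧ P ∨ Q ∧ ¬¬(P ∨ S) ∧ ¬¬¬P
= Q ∧ ¬¬(P ∨ S) ∧ P ∨ Q ∧ ¬¬(P ∨ S) ∧ ¬P   (double negation)
= Q ∧ ¬¬(P ∨ S)   (distribution)
= Q ∧ (P ∨ S)   (double negation)
This depends on P, Q, S, so it is not a constant.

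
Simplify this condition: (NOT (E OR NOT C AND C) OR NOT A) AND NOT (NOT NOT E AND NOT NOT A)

NOT E OR NOT A

(NOT (E OR NOT C AND C) OR NOT A) AND NOT (NOT NOT E AND NOT NOT A)
= (NOT (E OR NOT C AND C) OR NOT A) AND (NOT E OR NOT A)   [De Morgan]
= (NOT E OR NOT A) AND (NOT E OR NOT A)   [complement / identity]
= NOT E OR NOT A   [idempotence]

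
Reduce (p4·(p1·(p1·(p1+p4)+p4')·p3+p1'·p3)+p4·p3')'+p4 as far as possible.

(p4·(p1·(p1·(p1+p4)+p4')·p3+p1'·p3)+p4·p3')'+p4
= (p4·(p1·(p1+p4')·p3+p1'·p3)+p4·p3')'+p4   [absorption]
= (p4·(p1·p3+p1'·p3)+p4·p3')'+p4   [absorption]
= (p4·p3+p4·p3')'+p4   [distribution]
= p4'+p4   [distribution]
= 1   [complement]

1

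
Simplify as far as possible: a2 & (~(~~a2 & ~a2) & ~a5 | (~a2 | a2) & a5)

a2

a2 & (~(~~a2 & ~a2) & ~a5 | (~a2 | a2) & a5)
= a2 & ((~a2 | a2) & ~a5 | (~a2 | a2) & a5)   (De Morgan)
= a2 & (~a2 | a2)   (distribution)
= a2   (complement / identity)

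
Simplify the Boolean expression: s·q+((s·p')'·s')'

s·q+((s·p')'·s')'
= s·q+s·p'+s   [De Morgan]
= s·q+s   [absorption]
= s   [absorption]

s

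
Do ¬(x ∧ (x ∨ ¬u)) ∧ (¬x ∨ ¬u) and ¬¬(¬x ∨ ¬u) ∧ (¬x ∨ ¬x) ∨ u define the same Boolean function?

E1: ¬(x ∧ (x ∨ ¬u)) ∧ (¬x ∨ ¬u)
    = ¬x ∧ (¬x ∨ ¬u)   — absorption
    = ¬x   — absorption
E2: ¬¬(¬x ∨ ¬u) ∧ (¬x ∨ ¬x) ∨ u
    = ¬¬(¬x ∨ ¬u) ∧ ¬x ∨ u   — idempotence
    = (¬x ∨ ¬u) ∧ ¬x ∨ u   — double negation
    = ¬x ∨ u   — absorption
These differ: at u=1, x=1, E1 = 0 but E2 = 1.

No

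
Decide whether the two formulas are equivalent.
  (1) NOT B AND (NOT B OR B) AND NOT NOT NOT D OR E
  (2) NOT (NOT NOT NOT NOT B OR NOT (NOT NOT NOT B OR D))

No

E1: NOT B AND (NOT B OR B) AND NOT NOT NOT D OR E
    = NOT B AND NOT NOT NOT D OR E
    = NOT B AND NOT D OR E
E2: NOT (NOT NOT NOT NOT B OR NOT (NOT NOT NOT B OR D))
    = NOT NOT NOT B AND (NOT NOT NOT B OR D)
    = NOT NOT NOT B
    = NOT B
These differ: at B=0, D=1, E=0, E1 = 0 but E2 = 1.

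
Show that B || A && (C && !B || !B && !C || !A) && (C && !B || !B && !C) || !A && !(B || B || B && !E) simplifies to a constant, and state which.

B || A && (C && !B || !B && !C || !A) && (C && !B || !B && !C) || !A && !(B || B || B && !E)
= B || A && (C && !B || !B && !C) || !A && !(B || B || B && !E)   [absorption]
= B || A && (C && !B || !B && !C) || !A && !(B || B)   [absorption]
= B || A && (C && !B || !B && !C) || !A && !B   [idempotence]
= B || A && !B || !A && !B   [distribution]
= B || !B   [distribution]
= true   [complement]

true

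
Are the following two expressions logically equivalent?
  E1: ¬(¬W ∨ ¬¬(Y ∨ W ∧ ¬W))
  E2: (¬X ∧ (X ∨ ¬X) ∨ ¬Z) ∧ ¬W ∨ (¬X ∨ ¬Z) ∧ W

No

E1: ¬(¬W ∨ ¬¬(Y ∨ W ∧ ¬W))
    = W ∧ ¬(Y ∨ W ∧ ¬W)
    = W ∧ ¬Y
E2: (¬X ∧ (X ∨ ¬X) ∨ ¬Z) ∧ ¬W ∨ (¬X ∨ ¬Z) ∧ W
    = (¬X ∨ ¬Z) ∧ ¬W ∨ (¬X ∨ ¬Z) ∧ W
    = ¬X ∨ ¬Z
These differ: at W=1, X=0, Y=1, Z=0, E1 = 0 but E2 = 1.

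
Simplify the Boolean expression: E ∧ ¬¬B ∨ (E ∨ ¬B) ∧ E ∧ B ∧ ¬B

E ∧ B

E ∧ ¬¬B ∨ (E ∨ ¬B) ∧ E ∧ B ∧ ¬B
= E ∧ B ∨ (E ∨ ¬B) ∧ E ∧ B ∧ ¬B
= E ∧ B ∨ E ∧ B ∧ ¬B
= E ∧ B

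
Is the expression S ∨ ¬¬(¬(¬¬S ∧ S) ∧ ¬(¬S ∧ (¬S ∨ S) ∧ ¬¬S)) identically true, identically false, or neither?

identically true

S ∨ ¬¬(¬(¬¬S ∧ S) ∧ ¬(¬S ∧ (¬S ∨ S) ∧ ¬¬S))
= S ∨ ¬¬(¬(¬¬S ∧ S) ∧ ¬(¬S ∧ ¬¬S))
= S ∨ ¬(¬¬S ∧ S ∨ ¬S ∧ ¬¬S)
= S ∨ ¬¬¬S
= S ∨ ¬S
= True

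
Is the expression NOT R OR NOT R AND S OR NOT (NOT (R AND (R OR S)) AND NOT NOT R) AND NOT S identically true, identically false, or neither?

NOT R OR NOT R AND S OR NOT (NOT (R AND (R OR S)) AND NOT NOT R) AND NOT S
= NOT R OR NOT R AND S OR NOT (NOT R AND NOT NOT R) AND NOT S
= NOT R OR NOT R AND S OR (R OR NOT R) AND NOT S
= NOT R OR (R OR NOT R) AND NOT S
= NOT R OR NOT S
This depends on R, S, so it is not a constant.

neither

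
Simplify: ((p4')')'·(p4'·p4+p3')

((p4')')'·(p4'·p4+p3')
= ((p4')')'·p3'
= p4'·p3'

p4'·p3'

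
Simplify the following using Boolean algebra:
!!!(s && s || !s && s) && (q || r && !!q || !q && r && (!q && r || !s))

!!!(s && s || !s && s) && (q || r && !!q || !q && r && (!q && r || !s))
= !!!(s && s || !s && s) && (q || r && q || !q && r && (!q && r || !s))   [double negation]
= !!!s && (q || r && q || !q && r && (!q && r || !s))   [distribution]
= !!!s && (q || r && q || !q && r)   [absorption]
= !s && (q || r && q || !q && r)   [double negation]
= !s && (q || r)   [distribution]

!s && (q || r)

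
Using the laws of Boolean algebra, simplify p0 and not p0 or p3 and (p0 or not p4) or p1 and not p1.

p0 and not p0 or p3 and (p0 or not p4) or p1 and not p1
= p0 and not p0 or p3 and (p0 or not p4)   [complement / identity]
= p3 and (p0 or not p4)   [complement / identity]

p3 and (p0 or not p4)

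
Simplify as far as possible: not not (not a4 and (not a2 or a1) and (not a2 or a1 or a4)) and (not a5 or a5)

not not (not a4 and (not a2 or a1) and (not a2 or a1 or a4)) and (not a5 or a5)
= not a4 and (not a2 or a1) and (not a2 or a1 or a4) and (not a5 or a5)   [double negation]
= not a4 and (not a2 or a1) and (not a2 or a1 or a4)   [complement / identity]
= not a4 and (not a2 or a1)   [absorption]

not a4 and (not a2 or a1)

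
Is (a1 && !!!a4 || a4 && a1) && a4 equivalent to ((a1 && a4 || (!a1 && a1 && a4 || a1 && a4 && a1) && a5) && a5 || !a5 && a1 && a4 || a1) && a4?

E1: (a1 && !!!a4 || a4 && a1) && a4
    = (a1 && !a4 || a4 && a1) && a4   [double negation]
    = a1 && a4   [distribution]
E2: ((a1 && a4 || (!a1 && a1 && a4 || a1 && a4 && a1) && a5) && a5 || !a5 && a1 && a4 || a1) && a4
    = ((a1 && a4 || a1 && a4 && a5) && a5 || !a5 && a1 && a4 || a1) && a4   [distribution]
    = (a1 && a4 && a5 || !a5 && a1 && a4 || a1) && a4   [absorption]
    = (a1 && a4 || a1) && a4   [distribution]
    = a1 && a4   [absorption]
Both reduce to a1 && a4, so they are equivalent.

Yes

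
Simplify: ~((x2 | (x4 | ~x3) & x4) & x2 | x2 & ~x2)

~((x2 | (x4 | ~x3) & x4) & x2 | x2 & ~x2)
= ~((x2 | (x4 | ~x3) & x4) & x2)   [complement / identity]
= ~((x2 | x4) & x2)   [absorption]
= ~x2   [absorption]

~x2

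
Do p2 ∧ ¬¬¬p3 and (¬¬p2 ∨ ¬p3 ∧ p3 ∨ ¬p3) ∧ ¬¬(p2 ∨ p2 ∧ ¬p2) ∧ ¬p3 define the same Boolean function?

Yes

E1: p2 ∧ ¬¬¬p3
    = p2 ∧ ¬p3   (double negation)
E2: (¬¬p2 ∨ ¬p3 ∧ p3 ∨ ¬p3) ∧ ¬¬(p2 ∨ p2 ∧ ¬p2) ∧ ¬p3
    = (¬¬p2 ∨ ¬p3 ∧ p3 ∨ ¬p3) ∧ ¬¬p2 ∧ ¬p3   (complement / identity)
    = (¬¬p2 ∨ ¬p3) ∧ ¬¬p2 ∧ ¬p3   (complement / identity)
    = ¬¬p2 ∧ ¬p3   (absorption)
    = p2 ∧ ¬p3   (double negation)
Both reduce to p2 ∧ ¬p3, so they are equivalent.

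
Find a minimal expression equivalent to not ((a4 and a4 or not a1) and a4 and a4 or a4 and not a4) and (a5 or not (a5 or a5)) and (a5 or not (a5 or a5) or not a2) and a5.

not ((a4 and a4 or not a1) and a4 and a4 or a4 and not a4) and (a5 or not (a5 or a5)) and (a5 or not (a5 or a5) or not a2) and a5
= not (a4 and a4 or a4 and not a4) and (a5 or not (a5 or a5)) and (a5 or not (a5 or a5) or not a2) and a5   — absorption
= not (a4 and a4 or a4 and not a4) and (a5 or not (a5 or a5)) and a5   — absorption
= not (a4 and a4 or a4 and not a4) and (a5 or not a5) and a5   — idempotence
= not a4 and (a5 or not a5) and a5   — distribution
= not a4 and a5   — complement / identity

not a4 and a5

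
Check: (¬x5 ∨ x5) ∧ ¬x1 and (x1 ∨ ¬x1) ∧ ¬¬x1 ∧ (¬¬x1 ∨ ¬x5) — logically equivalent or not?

No

E1: (¬x5 ∨ x5) ∧ ¬x1
    = ¬x1   [complement / identity]
E2: (x1 ∨ ¬x1) ∧ ¬¬x1 ∧ (¬¬x1 ∨ ¬x5)
    = (x1 ∨ ¬x1) ∧ ¬¬x1   [absorption]
    = ¬¬x1   [complement / identity]
    = x1   [double negation]
These differ: at x1=1, x5=0, E1 = 0 but E2 = 1.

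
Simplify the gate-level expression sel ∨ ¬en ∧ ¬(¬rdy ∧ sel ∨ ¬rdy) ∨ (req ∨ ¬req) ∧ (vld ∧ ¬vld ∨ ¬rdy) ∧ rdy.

sel ∨ ¬en ∧ rdy

sel ∨ ¬en ∧ ¬(¬rdy ∧ sel ∨ ¬rdy) ∨ (req ∨ ¬req) ∧ (vld ∧ ¬vld ∨ ¬rdy) ∧ rdy
= sel ∨ ¬en ∧ ¬(¬rdy ∧ sel ∨ ¬rdy) ∨ (req ∨ ¬req) ∧ ¬rdy ∧ rdy   (complement / identity)
= sel ∨ ¬en ∧ ¬¬rdy ∨ (req ∨ ¬req) ∧ ¬rdy ∧ rdy   (absorption)
= sel ∨ ¬en ∧ rdy ∨ (req ∨ ¬req) ∧ ¬rdy ∧ rdy   (double negation)
= sel ∨ ¬en ∧ rdy ∨ ¬rdy ∧ rdy   (complement / identity)
= sel ∨ ¬en ∧ rdy   (complement / identity)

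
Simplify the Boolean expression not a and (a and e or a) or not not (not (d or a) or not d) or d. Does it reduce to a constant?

True

not a and (a and e or a) or not not (not (d or a) or not d) or d
= not a and a or not not (not (d or a) or not d) or d   [absorption]
= not not (not (d or a) or not d) or d   [complement / identity]
= not ((d or a) and d) or d   [De Morgan]
= not d or d   [absorption]
= True   [complement]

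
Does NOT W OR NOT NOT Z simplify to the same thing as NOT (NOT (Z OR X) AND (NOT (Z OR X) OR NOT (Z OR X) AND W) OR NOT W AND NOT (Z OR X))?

E1: NOT W OR NOT NOT Z
    = NOT W OR Z
E2: NOT (NOT (Z OR X) AND (NOT (Z OR X) OR NOT (Z OR X) AND W) OR NOT W AND NOT (Z OR X))
    = NOT (NOT (Z OR X) AND NOT (Z OR X) OR NOT W AND NOT (Z OR X))
    = NOT (NOT (Z OR X) AND (NOT (Z OR X) OR NOT W))
    = NOT NOT (Z OR X)
    = Z OR X
These differ: at W=0, X=0, Z=0, E1 = 1 but E2 = 0.

No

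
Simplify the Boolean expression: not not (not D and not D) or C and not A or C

not not (not D and not D) or C and not A or C
= not not not D or C and not A or C
= not D or C and not A or C
= not D or C

not D or C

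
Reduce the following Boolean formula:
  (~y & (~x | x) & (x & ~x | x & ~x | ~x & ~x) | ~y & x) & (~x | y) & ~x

~y & ~x

(~y & (~x | x) & (x & ~x | x & ~x | ~x & ~x) | ~y & x) & (~x | y) & ~x
= (~y & (~x | x) & (x & ~x | x & ~x | ~x & ~x) | ~y & x) & ~x   [absorption]
= (~y & (~x | x) & (x & ~x | ~x & ~x) | ~y & x) & ~x   [idempotence]
= (~y & (~x | x) & ~x | ~y & x) & ~x   [distribution]
= (~y & ~x | ~y & x) & ~x   [complement / identity]
= ~y & ~x   [distribution]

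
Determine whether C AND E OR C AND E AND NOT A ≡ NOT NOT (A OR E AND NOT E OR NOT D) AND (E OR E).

E1: C AND E OR C AND E AND NOT A
    = C AND E   [absorption]
E2: NOT NOT (A OR E AND NOT E OR NOT D) AND (E OR E)
    = (A OR E AND NOT E OR NOT D) AND (E OR E)   [double negation]
    = (A OR E AND NOT E OR NOT D) AND E   [idempotence]
    = (A OR NOT D) AND E   [complement / identity]
These differ: at A=1, C=0, D=0, E=1, E1 = 0 but E2 = 1.

No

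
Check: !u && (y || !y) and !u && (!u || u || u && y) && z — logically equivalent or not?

No

E1: !u && (y || !y)
    = !u
E2: !u && (!u || u || u && y) && z
    = !u && (!u || u) && z
    = !u && z
These differ: at u=0, y=1, z=0, E1 = 1 but E2 = 0.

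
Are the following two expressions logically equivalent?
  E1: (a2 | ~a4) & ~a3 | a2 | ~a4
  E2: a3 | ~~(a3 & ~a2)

E1: (a2 | ~a4) & ~a3 | a2 | ~a4
    = a2 | ~a4   — absorption
E2: a3 | ~~(a3 & ~a2)
    = a3 | a3 & ~a2   — double negation
    = a3   — absorption
These differ: at a2=1, a3=0, a4=0, E1 = 1 but E2 = 0.

No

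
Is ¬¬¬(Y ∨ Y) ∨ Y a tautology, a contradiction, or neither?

tautology

¬¬¬(Y ∨ Y) ∨ Y
= ¬(Y ∨ Y) ∨ Y   (double negation)
= ¬Y ∨ Y   (idempotence)
= True   (complement)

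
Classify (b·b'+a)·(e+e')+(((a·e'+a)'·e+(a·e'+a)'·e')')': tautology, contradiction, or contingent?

(b·b'+a)·(e+e')+(((a·e'+a)'·e+(a·e'+a)'·e')')'
= a·(e+e')+(((a·e'+a)'·e+(a·e'+a)'·e')')'   (complement / identity)
= a·(e+e')+(((e+e')·(a·e'+a)')')'   (distribution)
= a·(e+e')+(((e+e')·a')')'   (absorption)
= a·(e+e')+(e+e')·a'   (double negation)
= e+e'   (distribution)
= 1   (complement)

tautology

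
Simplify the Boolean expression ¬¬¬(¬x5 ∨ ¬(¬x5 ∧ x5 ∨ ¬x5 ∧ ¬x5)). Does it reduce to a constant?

False

¬¬¬(¬x5 ∨ ¬(¬x5 ∧ x5 ∨ ¬x5 ∧ ¬x5))
= ¬¬(x5 ∧ (¬x5 ∧ x5 ∨ ¬x5 ∧ ¬x5))   — De Morgan
= ¬¬(x5 ∧ ¬x5)   — distribution
= x5 ∧ ¬x5   — double negation
= False   — complement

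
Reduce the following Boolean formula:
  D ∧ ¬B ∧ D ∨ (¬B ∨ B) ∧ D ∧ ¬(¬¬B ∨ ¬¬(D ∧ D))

D ∧ ¬B ∧ D ∨ (¬B ∨ B) ∧ D ∧ ¬(¬¬B ∨ ¬¬(D ∧ D))
= D ∧ ¬B ∧ D ∨ (¬B ∨ B) ∧ D ∧ ¬(¬¬B ∨ ¬¬D)   — idempotence
= D ∧ ¬B ∧ D ∨ (¬B ∨ B) ∧ D ∧ ¬B ∧ ¬D   — De Morgan
= D ∧ ¬B ∧ D ∨ D ∧ ¬B ∧ ¬D   — complement / identity
= D ∧ (D ∧ ¬B ∨ ¬B ∧ ¬D)   — distribution
= D ∧ ¬B   — distribution

D ∧ ¬B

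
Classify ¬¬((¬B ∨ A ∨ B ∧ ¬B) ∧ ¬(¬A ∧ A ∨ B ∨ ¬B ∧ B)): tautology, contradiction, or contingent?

¬¬((¬B ∨ A ∨ B ∧ ¬B) ∧ ¬(¬A ∧ A ∨ B ∨ ¬B ∧ B))
= ¬¬((¬B ∨ A ∨ B ∧ ¬B) ∧ ¬(B ∨ ¬B ∧ B))
= ¬¬((¬B ∨ A) ∧ ¬(B ∨ ¬B ∧ B))
= ¬¬((¬B ∨ A) ∧ ¬B)
= ¬¬¬B
= ¬B
This depends on B, so it is not a constant.

contingent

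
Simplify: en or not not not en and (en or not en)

en or not not not en and (en or not en)
= en or not not not en   — complement / identity
= en or not en   — double negation
= True   — complement

True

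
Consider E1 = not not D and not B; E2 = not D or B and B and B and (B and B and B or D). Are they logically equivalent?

No

E1: not not D and not B
    = D and not B
E2: not D or B and B and B and (B and B and B or D)
    = not D or B and B and B
    = not D or B and B
    = not D or B
These differ: at B=1, D=0, E1 = 0 but E2 = 1.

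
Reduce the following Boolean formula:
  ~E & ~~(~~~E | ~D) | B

~E & ~~(~~~E | ~D) | B
= ~E & ~~(~E | ~D) | B   [double negation]
= ~E & (~E | ~D) | B   [double negation]
= ~E | B   [absorption]

~E | B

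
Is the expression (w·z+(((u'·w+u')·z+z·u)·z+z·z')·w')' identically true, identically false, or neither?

neither

(w·z+(((u'·w+u')·z+z·u)·z+z·z')·w')'
= (w·z+(z·(u'·w+u'+u)·z+z·z')·w')'   — distribution
= (w·z+(z·(u'+u)·z+z·z')·w')'   — absorption
= (w·z+(z·z+z·z')·w')'   — complement / identity
= (w·z+z·w')'   — distribution
= z'   — distribution
This depends on z, so it is not a constant.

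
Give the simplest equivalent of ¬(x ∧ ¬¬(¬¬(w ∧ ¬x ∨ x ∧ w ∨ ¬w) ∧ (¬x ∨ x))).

¬(x ∧ ¬¬(¬¬(w ∧ ¬x ∨ x ∧ w ∨ ¬w) ∧ (¬x ∨ x)))
= ¬(x ∧ ¬¬((w ∧ ¬x ∨ x ∧ w ∨ ¬w) ∧ (¬x ∨ x)))
= ¬(x ∧ ¬¬((w ∨ ¬w) ∧ (¬x ∨ x)))
= ¬(x ∧ (w ∨ ¬w) ∧ (¬x ∨ x))
= ¬(x ∧ (w ∨ ¬w))
= ¬x

¬x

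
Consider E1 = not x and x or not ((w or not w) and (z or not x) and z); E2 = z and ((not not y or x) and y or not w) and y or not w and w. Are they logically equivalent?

No

E1: not x and x or not ((w or not w) and (z or not x) and z)
    = not x and x or not ((w or not w) and z)   — absorption
    = not x and x or not z   — complement / identity
    = not z   — complement / identity
E2: z and ((not not y or x) and y or not w) and y or not w and w
    = z and ((y or x) and y or not w) and y or not w and w   — double negation
    = z and (y or not w) and y or not w and w   — absorption
    = z and y or not w and w   — absorption
    = z and y   — complement / identity
These differ: at w=1, x=0, y=1, z=0, E1 = 1 but E2 = 0.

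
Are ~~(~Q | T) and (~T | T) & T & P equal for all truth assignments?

E1: ~~(~Q | T)
    = ~Q | T   (double negation)
E2: (~T | T) & T & P
    = T & P   (complement / identity)
These differ: at P=0, Q=0, T=0, E1 = 1 but E2 = 0.

No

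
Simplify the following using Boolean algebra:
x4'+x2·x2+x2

x4'+x2·x2+x2
= x4'+x2+x2
= x4'+x2

x4'+x2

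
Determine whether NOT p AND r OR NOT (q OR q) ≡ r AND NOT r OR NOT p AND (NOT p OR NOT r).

E1: NOT p AND r OR NOT (q OR q)
    = NOT p AND r OR NOT q   — idempotence
E2: r AND NOT r OR NOT p AND (NOT p OR NOT r)
    = NOT p AND (NOT p OR NOT r)   — complement / identity
    = NOT p   — absorption
These differ: at p=1, q=0, r=0, E1 = 1 but E2 = 0.

No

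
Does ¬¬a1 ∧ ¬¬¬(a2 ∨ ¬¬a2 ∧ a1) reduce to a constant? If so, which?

no

¬¬a1 ∧ ¬¬¬(a2 ∨ ¬¬a2 ∧ a1)
= ¬¬a1 ∧ ¬(a2 ∨ ¬¬a2 ∧ a1)
= ¬¬a1 ∧ ¬(a2 ∨ a2 ∧ a1)
= a1 ∧ ¬(a2 ∨ a2 ∧ a1)
= a1 ∧ ¬a2
This depends on a1, a2, so it is not a constant.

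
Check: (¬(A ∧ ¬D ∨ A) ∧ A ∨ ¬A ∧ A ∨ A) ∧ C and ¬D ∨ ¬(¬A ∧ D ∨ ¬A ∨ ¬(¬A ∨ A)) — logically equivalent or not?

No

E1: (¬(A ∧ ¬D ∨ A) ∧ A ∨ ¬A ∧ A ∨ A) ∧ C
    = (¬A ∧ A ∨ ¬A ∧ A ∨ A) ∧ C
    = (¬A ∧ A ∨ A) ∧ C
    = A ∧ C
E2: ¬D ∨ ¬(¬A ∧ D ∨ ¬A ∨ ¬(¬A ∨ A))
    = ¬D ∨ ¬(¬A ∨ ¬(¬A ∨ A))
    = ¬D ∨ A ∧ (¬A ∨ A)
    = ¬D ∨ A
These differ: at A=0, C=0, D=0, E1 = 0 but E2 = 1.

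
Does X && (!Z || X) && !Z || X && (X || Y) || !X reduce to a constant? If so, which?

X && (!Z || X) && !Z || X && (X || Y) || !X
= X && (!Z || X) && !Z || X || !X
= X && !Z || X || !X
= X || !X
= true

yes, True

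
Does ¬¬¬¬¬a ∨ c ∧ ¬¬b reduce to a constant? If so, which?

¬¬¬¬¬a ∨ c ∧ ¬¬b
= ¬¬¬a ∨ c ∧ ¬¬b
= ¬¬¬a ∨ c ∧ b
= ¬a ∨ c ∧ b
This depends on a, b, c, so it is not a constant.

no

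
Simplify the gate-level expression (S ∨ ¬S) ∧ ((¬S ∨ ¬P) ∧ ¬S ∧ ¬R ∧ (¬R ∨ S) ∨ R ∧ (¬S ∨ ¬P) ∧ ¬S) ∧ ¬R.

(S ∨ ¬S) ∧ ((¬S ∨ ¬P) ∧ ¬S ∧ ¬R ∧ (¬R ∨ S) ∨ R ∧ (¬S ∨ ¬P) ∧ ¬S) ∧ ¬R
= (S ∨ ¬S) ∧ ((¬S ∨ ¬P) ∧ ¬S ∧ ¬R ∨ R ∧ (¬S ∨ ¬P) ∧ ¬S) ∧ ¬R   [absorption]
= (S ∨ ¬S) ∧ (¬S ∨ ¬P) ∧ ¬S ∧ ¬R   [distribution]
= (¬S ∨ ¬P) ∧ ¬S ∧ ¬R   [complement / identity]
= ¬S ∧ ¬R   [absorption]

¬S ∧ ¬R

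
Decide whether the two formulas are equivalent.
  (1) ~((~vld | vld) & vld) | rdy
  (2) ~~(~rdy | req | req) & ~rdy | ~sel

E1: ~((~vld | vld) & vld) | rdy
    = ~vld | rdy   (complement / identity)
E2: ~~(~rdy | req | req) & ~rdy | ~sel
    = (~rdy | req | req) & ~rdy | ~sel   (double negation)
    = (~rdy | req) & ~rdy | ~sel   (idempotence)
    = ~rdy | ~sel   (absorption)
These differ: at rdy=1, req=0, sel=1, vld=1, E1 = 1 but E2 = 0.

No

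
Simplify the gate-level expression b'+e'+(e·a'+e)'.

b'+e'

b'+e'+(e·a'+e)'
= b'+e'+e'
= b'+e'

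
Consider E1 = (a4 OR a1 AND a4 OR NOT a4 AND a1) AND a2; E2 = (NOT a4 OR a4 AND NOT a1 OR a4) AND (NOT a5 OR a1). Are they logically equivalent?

No

E1: (a4 OR a1 AND a4 OR NOT a4 AND a1) AND a2
    = (a4 OR a1) AND a2   [distribution]
E2: (NOT a4 OR a4 AND NOT a1 OR a4) AND (NOT a5 OR a1)
    = (NOT a4 OR a4) AND (NOT a5 OR a1)   [absorption]
    = NOT a5 OR a1   [complement / identity]
These differ: at a1=0, a2=0, a4=0, a5=0, E1 = 0 but E2 = 1.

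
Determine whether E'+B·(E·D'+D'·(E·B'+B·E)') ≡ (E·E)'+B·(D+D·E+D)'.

E1: E'+B·(E·D'+D'·(E·B'+B·E)')
    = E'+B·(E·D'+D'·E')   [distribution]
    = E'+B·D'   [distribution]
E2: (E·E)'+B·(D+D·E+D)'
    = (E·E)'+B·(D+D)'   [absorption]
    = E'+B·(D+D)'   [idempotence]
    = E'+B·D'   [idempotence]
Both reduce to E'+B·D', so they are equivalent.

Yes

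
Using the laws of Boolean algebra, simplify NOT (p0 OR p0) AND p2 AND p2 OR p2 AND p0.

p2

NOT (p0 OR p0) AND p2 AND p2 OR p2 AND p0
= NOT p0 AND p2 AND p2 OR p2 AND p0   [idempotence]
= NOT p0 AND p2 OR p2 AND p0   [idempotence]
= p2   [distribution]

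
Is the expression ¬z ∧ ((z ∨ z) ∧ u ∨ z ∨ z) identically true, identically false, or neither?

identically false

¬z ∧ ((z ∨ z) ∧ u ∨ z ∨ z)
= ¬z ∧ (z ∨ z)   [absorption]
= ¬z ∧ z   [idempotence]
= False   [complement]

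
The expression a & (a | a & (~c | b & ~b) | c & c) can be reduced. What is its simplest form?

a

a & (a | a & (~c | b & ~b) | c & c)
= a & (a | a & ~c | c & c)   — complement / identity
= a & (a | a & ~c | c)   — idempotence
= a & (a | c)   — absorption
= a   — absorption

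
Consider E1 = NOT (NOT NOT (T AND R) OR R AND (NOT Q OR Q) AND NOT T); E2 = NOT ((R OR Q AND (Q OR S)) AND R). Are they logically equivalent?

Yes

E1: NOT (NOT NOT (T AND R) OR R AND (NOT Q OR Q) AND NOT T)
    = NOT (T AND R OR R AND (NOT Q OR Q) AND NOT T)   — double negation
    = NOT (T AND R OR R AND NOT T)   — complement / identity
    = NOT R   — distribution
E2: NOT ((R OR Q AND (Q OR S)) AND R)
    = NOT ((R OR Q) AND R)   — absorption
    = NOT R   — absorption
Both reduce to NOT R, so they are equivalent.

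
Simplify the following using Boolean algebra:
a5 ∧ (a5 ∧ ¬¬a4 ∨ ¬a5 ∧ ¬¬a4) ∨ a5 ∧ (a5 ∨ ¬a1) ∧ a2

a5 ∧ (a5 ∧ ¬¬a4 ∨ ¬a5 ∧ ¬¬a4) ∨ a5 ∧ (a5 ∨ ¬a1) ∧ a2
= a5 ∧ (a5 ∧ ¬¬a4 ∨ ¬a5 ∧ ¬¬a4) ∨ a5 ∧ a2   (absorption)
= a5 ∧ ¬¬a4 ∨ a5 ∧ a2   (distribution)
= a5 ∧ a4 ∨ a5 ∧ a2   (double negation)
= (a4 ∨ a2) ∧ a5   (distribution)

(a4 ∨ a2) ∧ a5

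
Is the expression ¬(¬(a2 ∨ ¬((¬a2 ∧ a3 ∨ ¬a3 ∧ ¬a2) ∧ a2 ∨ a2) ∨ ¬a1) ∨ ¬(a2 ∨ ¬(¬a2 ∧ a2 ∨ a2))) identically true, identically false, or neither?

¬(¬(a2 ∨ ¬((¬a2 ∧ a3 ∨ ¬a3 ∧ ¬a2) ∧ a2 ∨ a2) ∨ ¬a1) ∨ ¬(a2 ∨ ¬(¬a2 ∧ a2 ∨ a2)))
= ¬(¬(a2 ∨ ¬(¬a2 ∧ a2 ∨ a2) ∨ ¬a1) ∨ ¬(a2 ∨ ¬(¬a2 ∧ a2 ∨ a2)))   [distribution]
= (a2 ∨ ¬(¬a2 ∧ a2 ∨ a2) ∨ ¬a1) ∧ (a2 ∨ ¬(¬a2 ∧ a2 ∨ a2))   [De Morgan]
= a2 ∨ ¬(¬a2 ∧ a2 ∨ a2)   [absorption]
= a2 ∨ ¬a2   [complement / identity]
= True   [complement]

identically true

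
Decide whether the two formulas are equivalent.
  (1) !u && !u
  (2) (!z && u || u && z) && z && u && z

E1: !u && !u
    = !u   [idempotence]
E2: (!z && u || u && z) && z && u && z
    = u && z && u && z   [distribution]
    = u && z   [idempotence]
These differ: at u=0, z=1, E1 = 1 but E2 = 0.

No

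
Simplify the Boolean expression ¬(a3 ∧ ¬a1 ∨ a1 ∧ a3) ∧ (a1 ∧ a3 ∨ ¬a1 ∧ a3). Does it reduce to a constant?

False

¬(a3 ∧ ¬a1 ∨ a1 ∧ a3) ∧ (a1 ∧ a3 ∨ ¬a1 ∧ a3)
= ¬a3 ∧ (a1 ∧ a3 ∨ ¬a1 ∧ a3)   — distribution
= ¬a3 ∧ a3   — distribution
= False   — complement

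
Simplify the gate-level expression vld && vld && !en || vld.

vld && vld && !en || vld
= vld && !en || vld
= vld

vld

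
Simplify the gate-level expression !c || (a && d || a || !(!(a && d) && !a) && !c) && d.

!c || a && d

!c || (a && d || a || !(!(a && d) && !a) && !c) && d
= !c || (a && d || a || (a && d || a) && !c) && d
= !c || (a && d || a) && d
= !c || a && d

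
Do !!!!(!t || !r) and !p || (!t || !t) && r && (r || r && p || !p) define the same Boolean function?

No

E1: !!!!(!t || !r)
    = !!(!t || !r)   — double negation
    = !t || !r   — double negation
E2: !p || (!t || !t) && r && (r || r && p || !p)
    = !p || (!t || !t) && r && (r || !p)   — absorption
    = !p || !t && r && (r || !p)   — idempotence
    = !p || !t && r   — absorption
These differ: at p=1, r=0, t=1, E1 = 1 but E2 = 0.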